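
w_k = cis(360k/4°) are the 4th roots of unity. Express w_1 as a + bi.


Angle = 360*1/4 = 90°
a = cos(90°) = 0
b = sin(90°) = 1.0000

0 + 1.0000i


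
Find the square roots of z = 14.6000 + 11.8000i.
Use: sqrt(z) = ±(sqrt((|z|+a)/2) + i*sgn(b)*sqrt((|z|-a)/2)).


|z| = sqrt(213.16+139.24) = 18.7723
sqrt((|z|+a)/2) = sqrt((18.7723+14.6)/2) = sqrt(16.6862) = 4.0849
sqrt((|z|-a)/2) = sqrt((18.7723-14.6)/2) = sqrt(2.0862) = 1.4444

±(4.0849 + 1.4444i) i.e. 4.0849 + 1.4444i and -4.0849 - 1.4444i


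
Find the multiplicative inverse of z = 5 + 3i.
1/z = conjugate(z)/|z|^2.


|z|^2 = 25+9 = 34
1/z = (5 - 3i)/34

1/z = 0.1471 - 0.0882i


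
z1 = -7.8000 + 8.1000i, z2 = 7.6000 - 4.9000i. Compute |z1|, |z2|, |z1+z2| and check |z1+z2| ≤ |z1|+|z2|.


|z1| = sqrt((-7.8)^2 + 8.1^2) = sqrt(126.45) = 11.2450
|z2| = sqrt(7.6^2 + (-4.9)^2) = sqrt(81.77) = 9.0427
z1+z2 = -0.2000 + 3.2000i
|z1+z2| = sqrt(10.28) = 3.2062
|z1|+|z2| = 11.2450 + 9.0427 = 20.2877

|z1+z2| = 3.2062 ≤ |z1|+|z2| = 20.2877 (verified)


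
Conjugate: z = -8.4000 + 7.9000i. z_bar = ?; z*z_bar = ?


z_bar = -8.4000 - 7.9000i
z*z_bar = (-8.4)^2 + 7.9^2 = 70.56 + 62.41 = 132.97

z_bar = -8.4000 - 7.9000i, z*z_bar = 132.97


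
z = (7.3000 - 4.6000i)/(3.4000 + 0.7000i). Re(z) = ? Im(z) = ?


Multiply by conjugate: (7.3000 - 4.6000i)(3.4000 - 0.7000i) / (3.4^2 + 0.7^2)
Numerator real = 7.3*3.4 - (4.6)*0.7 = 21.6
Numerator imag = -4.6*3.4 - 7.3*0.7 = -20.75
Denominator = 12.05
Re(z) = 21.6/12.05 = 1.7925
Im(z) = -20.75/12.05 = -1.7220

Re(z) = 1.7925, Im(z) = -1.7220


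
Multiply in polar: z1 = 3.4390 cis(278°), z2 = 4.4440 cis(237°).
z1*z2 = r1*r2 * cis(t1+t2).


r = 3.4390 * 4.4440 = 15.2829
theta = 278° + 237° = 515° = 155° (mod 360)

15.2829 cis(155°)


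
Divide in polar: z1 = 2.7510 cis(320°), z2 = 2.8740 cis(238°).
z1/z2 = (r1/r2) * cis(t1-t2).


r = 2.7510 / 2.8740 = 0.9572
theta = 320° - 238° = 82° = 82° (mod 360)

0.9572 cis(82°)


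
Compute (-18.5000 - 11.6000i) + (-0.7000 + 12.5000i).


Real: -18.5 - 0.7 = -19.2
Imag: -11.6 + 12.5 = 0.9

-19.2000 + 0.9000i


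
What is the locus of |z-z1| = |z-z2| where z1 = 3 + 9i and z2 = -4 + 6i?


Equal distances means the locus is the perpendicular bisector of z1 and z2.
Midpoint = ((3+(-4))/2, (9+6)/2) = (-0.5000, 7.5000)

Perpendicular bisector through (-0.5000, 7.5000)


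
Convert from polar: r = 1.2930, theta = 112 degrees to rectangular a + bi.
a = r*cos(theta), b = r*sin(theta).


a = 1.2930*cos(112°) = 1.2930*(-0.3746) = -0.4844
b = 1.2930*sin(112°) = 1.2930*0.92718 = 1.1988

-0.4844 + 1.1988i


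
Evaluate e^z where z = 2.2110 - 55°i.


e^2.2110 = 9.1248
cos(-55°) = 0.57358
sin(-55°) = -0.81915
Real = 9.1248*0.57358 = 5.2338
Imag = 9.1248*(-0.81915) = -7.4746

5.2338 - 7.4746i


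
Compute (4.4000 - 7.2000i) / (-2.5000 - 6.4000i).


Conjugate of z2 = -2.5000 + 6.4000i
Numerator: (4.4000 - 7.2000i)(-2.5000 + 6.4000i) = 35.0800 + 46.1600i
Denominator: (-2.5)^2 + (-6.4)^2 = 47.21
Result = (35.0800 + 46.1600i)/47.21

0.7431 + 0.9778i


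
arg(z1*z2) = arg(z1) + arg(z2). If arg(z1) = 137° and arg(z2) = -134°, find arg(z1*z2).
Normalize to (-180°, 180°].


arg(z1*z2) = 137° - 134° = 3°
Normalized to (-180°, 180°]: 3°

3°


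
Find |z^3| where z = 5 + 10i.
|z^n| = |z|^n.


|z| = sqrt(25+100) = sqrt(125) = 11.1803
|z^3| = |z|^3 = (sqrt(125))^3 = 125*sqrt(125)

|z^3| = 125*sqrt(125) ≈ 1397.5425


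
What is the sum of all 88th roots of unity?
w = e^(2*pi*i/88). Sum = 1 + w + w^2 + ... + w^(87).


The sum of all 88th roots of unity is 0.
Geometric series: (1 - w^88)/(1 - w) = (1-1)/(1-w) = 0 since w^88 = 1, w ≠ 1.
Alternatively: coefficient of z^87 in z^88 - 1 is 0.

0


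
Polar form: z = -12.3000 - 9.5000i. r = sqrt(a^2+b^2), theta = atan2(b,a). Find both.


r = sqrt(151.29+90.25) = sqrt(241.54) = 15.5416
theta = atan2(-9.5, -12.3) = -142.3190 degrees

r = 15.5416, theta = -142.3190 degrees


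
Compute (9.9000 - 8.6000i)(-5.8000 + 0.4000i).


Real = 9.9*(-5.8) - (-8.6)*0.4 = -57.42 - (-3.44) = -53.98
Imag = 9.9*0.4 - (5.8)*(-8.6) = 3.96 + 49.88 = 53.84

-53.9800 + 53.8400i


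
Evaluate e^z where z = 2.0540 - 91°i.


e^2.0540 = 7.7990
cos(-91°) = -0.01745
sin(-91°) = -0.99985
Real = 7.7990*(-0.01745) = -0.1361
Imag = 7.7990*(-0.99985) = -7.7978

-0.1361 - 7.7978i


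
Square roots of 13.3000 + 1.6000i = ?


|z| = sqrt(176.89+2.56) = 13.3959
sqrt((|z|+a)/2) = sqrt((13.3959+13.3)/2) = sqrt(13.3479) = 3.6535
sqrt((|z|-a)/2) = sqrt((13.3959-13.3)/2) = sqrt(0.0479) = 0.2190

±(3.6535 + 0.2190i) i.e. 3.6535 + 0.2190i and -3.6535 - 0.2190i


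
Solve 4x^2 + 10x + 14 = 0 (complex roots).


disc = 10^2 - 4*4*14 = 100 - 224 = -124
sqrt(|disc|) = sqrt(124) = 11.1355
Real part = -10/(2*4) = -1.2500
Imag part = 11.1355/(2*4) = 1.3919

-1.2500 ± 1.3919i


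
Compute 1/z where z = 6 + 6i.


|z|^2 = 36+36 = 72
1/z = (6 - 6i)/72

1/z = 0.0833 - 0.0833i


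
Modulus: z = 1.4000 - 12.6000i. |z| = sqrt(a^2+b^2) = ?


|z| = sqrt(1.4^2 + (-12.6)^2) = sqrt(1.96 + 158.76) = sqrt(160.72) = 12.6775

|z| = 12.6775


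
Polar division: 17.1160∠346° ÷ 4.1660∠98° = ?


r = 17.1160 / 4.1660 = 4.1085
theta = 346° - 98° = 248° = 248° (mod 360)

4.1085 cis(248°)


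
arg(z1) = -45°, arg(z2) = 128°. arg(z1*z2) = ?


arg(z1*z2) = -45° + 128° = 83°
Normalized to (-180°, 180°]: 83°

83°


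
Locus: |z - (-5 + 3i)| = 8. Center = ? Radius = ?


|z - z0| = r is a circle with center z0 and radius r.
Center = (-5, 3), radius = 8

Circle with center (-5, 3) and radius 8


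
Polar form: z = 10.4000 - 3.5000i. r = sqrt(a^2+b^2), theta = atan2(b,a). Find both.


r = sqrt(108.16+12.25) = sqrt(120.41) = 10.9731
theta = atan2(-3.5, 10.4) = -18.6001 degrees

r = 10.9731, theta = -18.6001 degrees


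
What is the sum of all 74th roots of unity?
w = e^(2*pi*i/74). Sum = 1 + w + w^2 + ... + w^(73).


The sum of all 74th roots of unity is 0.
Geometric series: (1 - w^74)/(1 - w) = (1-1)/(1-w) = 0 since w^74 = 1, w ≠ 1.
Alternatively: coefficient of z^73 in z^74 - 1 is 0.

0


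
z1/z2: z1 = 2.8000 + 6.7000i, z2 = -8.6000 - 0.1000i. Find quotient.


Conjugate of z2 = -8.6000 + 0.1000i
Numerator: (2.8000 + 6.7000i)(-8.6000 + 0.1000i) = -24.7500 - 57.3400i
Denominator: (-8.6)^2 + (-0.1)^2 = 73.97
Result = (-24.7500 - 57.3400i)/73.97

-0.3346 - 0.7752i


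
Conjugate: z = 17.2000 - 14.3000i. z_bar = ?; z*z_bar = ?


z_bar = 17.2000 + 14.3000i
z*z_bar = 17.2^2 + (-14.3)^2 = 295.84 + 204.49 = 500.33

z_bar = 17.2000 + 14.3000i, z*z_bar = 500.33


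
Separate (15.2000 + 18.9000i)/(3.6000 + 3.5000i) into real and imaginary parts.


Multiply by conjugate: (15.2000 + 18.9000i)(3.6000 - 3.5000i) / (3.6^2 + 3.5^2)
Numerator real = 15.2*3.6 + 18.9*3.5 = 120.87
Numerator imag = 18.9*3.6 - 15.2*3.5 = 14.84
Denominator = 25.21
Re(z) = 120.87/25.21 = 4.7945
Im(z) = 14.84/25.21 = 0.5887

Re(z) = 4.7945, Im(z) = 0.5887


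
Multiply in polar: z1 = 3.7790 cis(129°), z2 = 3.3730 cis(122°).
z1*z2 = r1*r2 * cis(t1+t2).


r = 3.7790 * 3.3730 = 12.7466
theta = 129° + 122° = 251° = 251° (mod 360)

12.7466 cis(251°)


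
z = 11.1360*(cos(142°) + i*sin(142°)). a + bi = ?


a = 11.1360*cos(142°) = 11.1360*(-0.78801) = -8.7753
b = 11.1360*sin(142°) = 11.1360*0.61566 = 6.8560

-8.7753 + 6.8560i


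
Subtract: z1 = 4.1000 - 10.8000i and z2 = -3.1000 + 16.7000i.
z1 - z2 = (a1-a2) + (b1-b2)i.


Real: 4.1 + 3.1 = 7.2
Imag: -10.8 - 16.7 = -27.5

7.2000 - 27.5000i


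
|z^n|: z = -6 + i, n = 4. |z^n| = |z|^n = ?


|z| = sqrt(36+1) = sqrt(37) = 6.0828
|z^4| = |z|^4 = (sqrt(37))^4 = 37^2 = 1369

|z^4| = 1369


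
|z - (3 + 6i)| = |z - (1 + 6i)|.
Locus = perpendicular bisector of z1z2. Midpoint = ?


Equal distances means the locus is the perpendicular bisector of z1 and z2.
Midpoint = ((3+1)/2, (6+6)/2) = (2.0000, 6.0000)

Perpendicular bisector through (2.0000, 6.0000)


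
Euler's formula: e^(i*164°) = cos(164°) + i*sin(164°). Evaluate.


cos(164°) = -0.9613
sin(164°) = 0.2756

e^(i*164°) = -0.9613 + 0.2756i


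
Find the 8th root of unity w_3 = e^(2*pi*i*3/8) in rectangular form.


Angle = 360*3/8 = 135°
a = cos(135°) = -0.7071
b = sin(135°) = 0.7071

-0.7071 + 0.7071i


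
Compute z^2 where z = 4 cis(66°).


r^2 = 4^2 = 16
n*theta = 2*66° = 132° = 132° (mod 360)
a = 16*cos(132°) = -10.7061
b = 16*sin(132°) = 11.8903

16 cis(132°) = -10.7061 + 11.8903i


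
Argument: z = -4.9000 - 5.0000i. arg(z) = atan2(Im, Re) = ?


Re = -4.9, Im = -5
arg = atan2(-5, -4.9) = -134.4213 degrees

arg(z) = -134.4213 degrees


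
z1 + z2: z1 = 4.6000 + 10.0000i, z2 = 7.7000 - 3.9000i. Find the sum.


Real: 4.6 + 7.7 = 12.3
Imag: 10 - 3.9 = 6.1

12.3000 + 6.1000i


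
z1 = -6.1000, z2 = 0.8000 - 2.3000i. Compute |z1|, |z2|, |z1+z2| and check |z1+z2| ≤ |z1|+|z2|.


|z1| = sqrt((-6.1)^2 + 0^2) = sqrt(37.21) = 6.1000
|z2| = sqrt(0.8^2 + (-2.3)^2) = sqrt(5.93) = 2.4352
z1+z2 = -5.3000 - 2.3000i
|z1+z2| = sqrt(33.38) = 5.7775
|z1|+|z2| = 6.1000 + 2.4352 = 8.5352

|z1+z2| = 5.7775 ≤ |z1|+|z2| = 8.5352 (verified)


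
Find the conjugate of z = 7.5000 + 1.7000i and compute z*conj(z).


z_bar = 7.5000 - 1.7000i
z*z_bar = 7.5^2 + 1.7^2 = 56.25 + 2.89 = 59.14

z_bar = 7.5000 - 1.7000i, z*z_bar = 59.14


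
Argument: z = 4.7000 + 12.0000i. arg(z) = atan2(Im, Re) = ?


Re = 4.7, Im = 12
arg = atan2(12, 4.7) = 68.6114 degrees

arg(z) = 68.6114 degrees


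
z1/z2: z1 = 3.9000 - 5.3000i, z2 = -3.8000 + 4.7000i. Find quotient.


Conjugate of z2 = -3.8000 - 4.7000i
Numerator: (3.9000 - 5.3000i)(-3.8000 - 4.7000i) = -39.7300 + 1.8100i
Denominator: (-3.8)^2 + 4.7^2 = 36.53
Result = (-39.7300 + 1.8100i)/36.53

-1.0876 + 0.0495i


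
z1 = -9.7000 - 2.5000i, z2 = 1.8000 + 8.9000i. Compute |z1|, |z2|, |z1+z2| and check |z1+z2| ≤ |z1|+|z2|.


|z1| = sqrt((-9.7)^2 + (-2.5)^2) = sqrt(100.34) = 10.0170
|z2| = sqrt(1.8^2 + 8.9^2) = sqrt(82.45) = 9.0802
z1+z2 = -7.9000 + 6.4000i
|z1+z2| = sqrt(103.37) = 10.1671
|z1|+|z2| = 10.0170 + 9.0802 = 19.0972

|z1+z2| = 10.1671 ≤ |z1|+|z2| = 19.0972 (verified)


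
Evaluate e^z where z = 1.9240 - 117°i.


e^1.9240 = 6.8483
cos(-117°) = -0.454
sin(-117°) = -0.89101
Real = 6.8483*(-0.454) = -3.1091
Imag = 6.8483*(-0.89101) = -6.1019

-3.1091 - 6.1019i


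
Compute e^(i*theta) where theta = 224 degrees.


cos(224°) = -0.7193
sin(224°) = -0.6947

e^(i*224°) = -0.7193 - 0.6947i


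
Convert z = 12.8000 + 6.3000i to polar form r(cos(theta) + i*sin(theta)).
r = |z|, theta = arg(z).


r = sqrt(163.84+39.69) = sqrt(203.53) = 14.2664
theta = atan2(6.3, 12.8) = 26.2058 degrees

r = 14.2664, theta = 26.2058 degrees


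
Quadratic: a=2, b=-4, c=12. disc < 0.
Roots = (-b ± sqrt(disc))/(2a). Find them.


disc = (-4)^2 - 4*2*12 = 16 - 96 = -80
sqrt(|disc|) = sqrt(80) = 8.9443
Real part = 4/(2*2) = 1.0000
Imag part = 8.9443/(2*2) = 2.2361

1.0000 ± 2.2361i


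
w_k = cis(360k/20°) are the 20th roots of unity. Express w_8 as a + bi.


Angle = 360*8/20 = 144°
a = cos(144°) = -0.8090
b = sin(144°) = 0.5878

-0.8090 + 0.5878i


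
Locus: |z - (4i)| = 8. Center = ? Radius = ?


|z - z0| = r is a circle with center z0 and radius r.
Center = (0, 4), radius = 8

Circle with center (0, 4) and radius 8


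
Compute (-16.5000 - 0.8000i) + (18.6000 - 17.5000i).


Real: -16.5 + 18.6 = 2.1
Imag: -0.8 - 17.5 = -18.3

2.1000 - 18.3000i


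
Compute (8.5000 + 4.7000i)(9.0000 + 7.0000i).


Real = 8.5*9 - 4.7*7 = 76.5 - 32.9 = 43.6
Imag = 8.5*7 + 9*4.7 = 59.5 + 42.3 = 101.8

43.6000 + 101.8000i


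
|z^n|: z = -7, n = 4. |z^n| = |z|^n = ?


|z| = sqrt(49+0) = sqrt(49) = 7
|z^4| = |z|^4 = 7^4 = 2401

|z^4| = 2401


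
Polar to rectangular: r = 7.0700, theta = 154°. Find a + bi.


a = 7.0700*cos(154°) = 7.0700*(-0.8988) = -6.3545
b = 7.0700*sin(154°) = 7.0700*0.43837 = 3.0993

-6.3545 + 3.0993i


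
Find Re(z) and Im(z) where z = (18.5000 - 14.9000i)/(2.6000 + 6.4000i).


Multiply by conjugate: (18.5000 - 14.9000i)(2.6000 - 6.4000i) / (2.6^2 + 6.4^2)
Numerator real = 18.5*2.6 - (14.9)*6.4 = -47.26
Numerator imag = -14.9*2.6 - 18.5*6.4 = -157.14
Denominator = 47.72
Re(z) = -47.26/47.72 = -0.9904
Im(z) = -157.14/47.72 = -3.2930

Re(z) = -0.9904, Im(z) = -3.2930


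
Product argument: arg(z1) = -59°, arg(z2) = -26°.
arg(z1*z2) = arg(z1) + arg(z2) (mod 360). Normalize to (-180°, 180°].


arg(z1*z2) = -59° - 26° = -85°
Normalized to (-180°, 180°]: -85°

-85°


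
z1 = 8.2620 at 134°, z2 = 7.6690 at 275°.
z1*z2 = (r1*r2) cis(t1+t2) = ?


r = 8.2620 * 7.6690 = 63.3613
theta = 134° + 275° = 409° = 49° (mod 360)

63.3613 cis(49°)


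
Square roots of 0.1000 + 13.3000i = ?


|z| = sqrt(0.01+176.89) = 13.3004
sqrt((|z|+a)/2) = sqrt((13.3004+0.1)/2) = sqrt(6.7002) = 2.5885
sqrt((|z|-a)/2) = sqrt((13.3004-0.1)/2) = sqrt(6.6002) = 2.5691

±(2.5885 + 2.5691i) i.e. 2.5885 + 2.5691i and -2.5885 - 2.5691i


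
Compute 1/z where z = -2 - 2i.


|z|^2 = 4+4 = 8
1/z = (-2 + 2i)/8

1/z = -0.2500 + 0.2500i


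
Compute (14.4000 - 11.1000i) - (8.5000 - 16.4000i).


Real: 14.4 - 8.5 = 5.9
Imag: -11.1 + 16.4 = 5.3

5.9000 + 5.3000i


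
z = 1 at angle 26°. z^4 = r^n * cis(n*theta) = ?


r^4 = 1^4 = 1
n*theta = 4*26° = 104° = 104° (mod 360)
a = 1*cos(104°) = -0.2419
b = 1*sin(104°) = 0.9703

1 cis(104°) = -0.2419 + 0.9703i


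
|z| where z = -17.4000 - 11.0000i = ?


|z| = sqrt((-17.4)^2 + (-11)^2) = sqrt(302.76 + 121) = sqrt(423.76) = 20.5854

|z| = 20.5854


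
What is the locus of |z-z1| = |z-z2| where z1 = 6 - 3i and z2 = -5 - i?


Equal distances means the locus is the perpendicular bisector of z1 and z2.
Midpoint = ((6+(-5))/2, (-3+(-1))/2) = (0.5000, -2.0000)

Perpendicular bisector through (0.5000, -2.0000)


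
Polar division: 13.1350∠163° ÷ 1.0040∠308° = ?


r = 13.1350 / 1.0040 = 13.0827
theta = 163° - 308° = -145° = 215° (mod 360)

13.0827 cis(215°)


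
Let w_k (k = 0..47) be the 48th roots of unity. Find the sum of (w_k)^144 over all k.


The roots are w_k = w^k with w = e^(2*pi*i/48), and (w^k)^144 = (w^144)^k.
So S = 1 + u + u^2 + ... + u^(47) with u = w^144.
144 = 3*48 + 0, so 144 is a multiple of 48 and u = (w^48)^3 = 1.
Every one of the 48 terms equals 1: S = 48

S = 48


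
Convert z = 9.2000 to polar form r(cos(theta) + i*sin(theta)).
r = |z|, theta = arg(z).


r = sqrt(84.64+0) = sqrt(84.64) = 9.2000
theta = atan2(0, 9.2) = 0 degrees

r = 9.2000, theta = 0 degrees


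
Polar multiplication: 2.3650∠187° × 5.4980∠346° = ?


r = 2.3650 * 5.4980 = 13.0028
theta = 187° + 346° = 533° = 173° (mod 360)

13.0028 cis(173°)


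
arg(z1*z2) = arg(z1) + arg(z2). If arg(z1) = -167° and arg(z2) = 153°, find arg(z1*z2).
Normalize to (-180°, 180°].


arg(z1*z2) = -167° + 153° = -14°
Normalized to (-180°, 180°]: -14°

-14°


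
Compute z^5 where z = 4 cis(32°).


r^5 = 4^5 = 1024
n*theta = 5*32° = 160° = 160° (mod 360)
a = 1024*cos(160°) = -962.2452
b = 1024*sin(160°) = 350.2286

1024 cis(160°) = -962.2452 + 350.2286i


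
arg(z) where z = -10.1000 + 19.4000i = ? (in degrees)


Re = -10.1, Im = 19.4
arg = atan2(19.4, -10.1) = 117.5023 degrees

arg(z) = 117.5023 degrees


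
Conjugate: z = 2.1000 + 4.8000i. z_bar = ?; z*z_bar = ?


z_bar = 2.1000 - 4.8000i
z*z_bar = 2.1^2 + 4.8^2 = 4.41 + 23.04 = 27.45

z_bar = 2.1000 - 4.8000i, z*z_bar = 27.45


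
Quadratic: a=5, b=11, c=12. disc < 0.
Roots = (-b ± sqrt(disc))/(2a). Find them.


disc = 11^2 - 4*5*12 = 121 - 240 = -119
sqrt(|disc|) = sqrt(119) = 10.9087
Real part = -11/(2*5) = -1.1000
Imag part = 10.9087/(2*5) = 1.0909

-1.1000 ± 1.0909i


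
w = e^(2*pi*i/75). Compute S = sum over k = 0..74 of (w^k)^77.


The roots are w_k = w^k with w = e^(2*pi*i/75), and (w^k)^77 = (w^77)^k.
So S = 1 + u + u^2 + ... + u^(74) with u = w^77.
77 = 1*75 + 2, so 77 is not a multiple of 75: u = (w^75)^1 * w^2 = w^2 ≠ 1 (w is a primitive 75th root), while u^75 = (w^75)^77 = 1.
Geometric series: S = (1 - u^75)/(1 - u) = (1 - 1)/(1 - u) = 0

S = 0


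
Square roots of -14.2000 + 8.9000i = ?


|z| = sqrt(201.64+79.21) = 16.7586
sqrt((|z|+a)/2) = sqrt((16.7586+(-14.2))/2) = sqrt(1.2793) = 1.1311
sqrt((|z|-a)/2) = sqrt((16.7586-(-14.2))/2) = sqrt(15.4793) = 3.9344

±(1.1311 + 3.9344i) i.e. 1.1311 + 3.9344i and -1.1311 - 3.9344i


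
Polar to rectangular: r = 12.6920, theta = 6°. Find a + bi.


a = 12.6920*cos(6°) = 12.6920*0.994522 = 12.6225
b = 12.6920*sin(6°) = 12.6920*0.10453 = 1.3267

12.6225 + 1.3267i


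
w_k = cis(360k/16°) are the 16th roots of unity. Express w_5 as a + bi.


Angle = 360*5/16 = 112.5°
a = cos(112.5°) = -0.3827
b = sin(112.5°) = 0.9239

-0.3827 + 0.9239i


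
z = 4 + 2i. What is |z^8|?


|z| = sqrt(16+4) = sqrt(20) = 4.4721
|z^8| = |z|^8 = (sqrt(20))^8 = 20^4 = 160000

|z^8| = 160000


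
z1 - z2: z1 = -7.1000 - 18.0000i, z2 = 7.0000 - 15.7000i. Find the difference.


Real: -7.1 - 7 = -14.1
Imag: -18 + 15.7 = -2.3

-14.1000 - 2.3000i


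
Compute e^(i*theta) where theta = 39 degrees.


cos(39°) = 0.7771
sin(39°) = 0.6293

e^(i*39°) = 0.7771 + 0.6293i


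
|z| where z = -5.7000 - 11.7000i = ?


|z| = sqrt((-5.7)^2 + (-11.7)^2) = sqrt(32.49 + 136.89) = sqrt(169.38) = 13.0146

|z| = 13.0146


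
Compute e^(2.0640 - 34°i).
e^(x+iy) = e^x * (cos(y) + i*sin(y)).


e^2.0640 = 7.8774
cos(-34°) = 0.82904
sin(-34°) = -0.5592
Real = 7.8774*0.82904 = 6.5307
Imag = 7.8774*(-0.5592) = -4.4050

6.5307 - 4.4050i


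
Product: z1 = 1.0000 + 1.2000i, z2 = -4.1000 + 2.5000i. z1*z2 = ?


Real = 1*(-4.1) - 1.2*2.5 = -4.1 - 3 = -7.1
Imag = 1*2.5 - (4.1)*1.2 = 2.5 - (4.92) = -2.42

-7.1000 - 2.4200i


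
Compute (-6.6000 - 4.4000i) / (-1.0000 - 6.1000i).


Conjugate of z2 = -1.0000 + 6.1000i
Numerator: (-6.6000 - 4.4000i)(-1.0000 + 6.1000i) = 33.4400 - 35.8600i
Denominator: (-1)^2 + (-6.1)^2 = 38.21
Result = (33.4400 - 35.8600i)/38.21

0.8752 - 0.9385i


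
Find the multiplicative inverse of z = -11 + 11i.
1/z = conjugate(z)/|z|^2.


|z|^2 = 121+121 = 242
1/z = (-11 - 11i)/242

1/z = -0.0455 - 0.0455i


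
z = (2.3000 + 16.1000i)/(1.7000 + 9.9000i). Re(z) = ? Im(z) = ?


Multiply by conjugate: (2.3000 + 16.1000i)(1.7000 - 9.9000i) / (1.7^2 + 9.9^2)
Numerator real = 2.3*1.7 + 16.1*9.9 = 163.3
Numerator imag = 16.1*1.7 - 2.3*9.9 = 4.6
Denominator = 100.9
Re(z) = 163.3/100.9 = 1.6184
Im(z) = 4.6/100.9 = 0.0456

Re(z) = 1.6184, Im(z) = 0.0456


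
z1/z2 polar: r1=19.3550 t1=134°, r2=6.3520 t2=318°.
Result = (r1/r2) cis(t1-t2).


r = 19.3550 / 6.3520 = 3.0471
theta = 134° - 318° = -184° = 176° (mod 360)

3.0471 cis(176°)


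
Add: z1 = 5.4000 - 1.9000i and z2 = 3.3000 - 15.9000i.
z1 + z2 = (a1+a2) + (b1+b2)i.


Real: 5.4 + 3.3 = 8.7
Imag: -1.9 - 15.9 = -17.8

8.7000 - 17.8000i


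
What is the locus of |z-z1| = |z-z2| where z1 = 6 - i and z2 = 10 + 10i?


Equal distances means the locus is the perpendicular bisector of z1 and z2.
Midpoint = ((6+10)/2, (-1+10)/2) = (8.0000, 4.5000)

Perpendicular bisector through (8.0000, 4.5000)


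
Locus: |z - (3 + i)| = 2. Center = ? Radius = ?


|z - z0| = r is a circle with center z0 and radius r.
Center = (3, 1), radius = 2

Circle with center (3, 1) and radius 2


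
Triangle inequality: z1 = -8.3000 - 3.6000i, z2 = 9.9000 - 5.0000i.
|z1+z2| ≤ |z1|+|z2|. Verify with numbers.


|z1| = sqrt((-8.3)^2 + (-3.6)^2) = sqrt(81.85) = 9.0471
|z2| = sqrt(9.9^2 + (-5)^2) = sqrt(123.01) = 11.0910
z1+z2 = 1.6000 - 8.6000i
|z1+z2| = sqrt(76.52) = 8.7476
|z1|+|z2| = 9.0471 + 11.0910 = 20.1381

|z1+z2| = 8.7476 ≤ |z1|+|z2| = 20.1381 (verified)


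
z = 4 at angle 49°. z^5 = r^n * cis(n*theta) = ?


r^5 = 4^5 = 1024
n*theta = 5*49° = 245° = 245° (mod 360)
a = 1024*cos(245°) = -432.7611
b = 1024*sin(245°) = -928.0592

1024 cis(245°) = -432.7611 - 928.0592i


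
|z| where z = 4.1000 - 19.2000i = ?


|z| = sqrt(4.1^2 + (-19.2)^2) = sqrt(16.81 + 368.64) = sqrt(385.45) = 19.6329

|z| = 19.6329


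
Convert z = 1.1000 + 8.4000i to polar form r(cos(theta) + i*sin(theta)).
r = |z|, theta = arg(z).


r = sqrt(1.21+70.56) = sqrt(71.77) = 8.4717
theta = atan2(8.4, 1.1) = 82.5394 degrees

r = 8.4717, theta = 82.5394 degrees


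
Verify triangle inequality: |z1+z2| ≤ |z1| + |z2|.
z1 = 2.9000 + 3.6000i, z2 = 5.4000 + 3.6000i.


|z1| = sqrt(2.9^2 + 3.6^2) = sqrt(21.37) = 4.6228
|z2| = sqrt(5.4^2 + 3.6^2) = sqrt(42.12) = 6.4900
z1+z2 = 8.3000 + 7.2000i
|z1+z2| = sqrt(120.73) = 10.9877
|z1|+|z2| = 4.6228 + 6.4900 = 11.1128

|z1+z2| = 10.9877 ≤ |z1|+|z2| = 11.1128 (verified)


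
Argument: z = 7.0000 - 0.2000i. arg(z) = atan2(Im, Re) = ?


Re = 7, Im = -0.2
arg = atan2(-0.2, 7) = -1.6366 degrees

arg(z) = -1.6366 degrees


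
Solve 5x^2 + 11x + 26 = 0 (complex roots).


disc = 11^2 - 4*5*26 = 121 - 520 = -399
sqrt(|disc|) = sqrt(399) = 19.9750
Real part = -11/(2*5) = -1.1000
Imag part = 19.9750/(2*5) = 1.9975

-1.1000 ± 1.9975i


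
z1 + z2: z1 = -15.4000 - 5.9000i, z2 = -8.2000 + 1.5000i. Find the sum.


Real: -15.4 - 8.2 = -23.6
Imag: -5.9 + 1.5 = -4.4

-23.6000 - 4.4000i


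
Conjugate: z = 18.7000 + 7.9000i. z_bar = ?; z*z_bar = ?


z_bar = 18.7000 - 7.9000i
z*z_bar = 18.7^2 + 7.9^2 = 349.69 + 62.41 = 412.1

z_bar = 18.7000 - 7.9000i, z*z_bar = 412.1


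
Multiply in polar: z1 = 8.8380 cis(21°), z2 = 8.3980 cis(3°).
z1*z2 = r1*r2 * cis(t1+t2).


r = 8.8380 * 8.3980 = 74.2215
theta = 21° + 3° = 24° = 24° (mod 360)

74.2215 cis(24°)


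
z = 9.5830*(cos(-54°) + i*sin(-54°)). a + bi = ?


a = 9.5830*cos(-54°) = 9.5830*0.587785 = 5.6327
b = 9.5830*sin(-54°) = 9.5830*(-0.80902) = -7.7528

5.6327 - 7.7528i


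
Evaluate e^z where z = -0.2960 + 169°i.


e^-0.2960 = 0.7438
cos(169°) = -0.9816
sin(169°) = 0.1908
Real = 0.7438*(-0.9816) = -0.7301
Imag = 0.7438*0.1908 = 0.1419

-0.7301 + 0.1419i


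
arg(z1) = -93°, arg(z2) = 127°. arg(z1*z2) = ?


arg(z1*z2) = -93° + 127° = 34°
Normalized to (-180°, 180°]: 34°

34°


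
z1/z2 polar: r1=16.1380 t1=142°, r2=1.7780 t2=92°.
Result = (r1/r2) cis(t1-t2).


r = 16.1380 / 1.7780 = 9.0765
theta = 142° - 92° = 50° = 50° (mod 360)

9.0765 cis(50°)


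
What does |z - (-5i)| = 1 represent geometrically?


|z - z0| = r is a circle with center z0 and radius r.
Center = (0, -5), radius = 1

Circle with center (0, -5) and radius 1


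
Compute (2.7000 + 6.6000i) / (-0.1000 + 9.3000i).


Conjugate of z2 = -0.1000 - 9.3000i
Numerator: (2.7000 + 6.6000i)(-0.1000 - 9.3000i) = 61.1100 - 25.7700i
Denominator: (-0.1)^2 + 9.3^2 = 86.5
Result = (61.1100 - 25.7700i)/86.5

0.7065 - 0.2979i


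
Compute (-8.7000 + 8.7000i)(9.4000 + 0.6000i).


Real = -8.7*9.4 - 8.7*0.6 = -81.78 - 5.22 = -87
Imag = -8.7*0.6 + 9.4*8.7 = -5.22 + 81.78 = 76.56

-87.0000 + 76.5600i


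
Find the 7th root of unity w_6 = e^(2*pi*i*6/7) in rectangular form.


Angle = 360*6/7 = 308.5714°
a = cos(308.5714°) = 0.6235
b = sin(308.5714°) = -0.7818

0.6235 - 0.7818i


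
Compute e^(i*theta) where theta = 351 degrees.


cos(351°) = 0.9877
sin(351°) = -0.1564

e^(i*351°) = 0.9877 - 0.1564i


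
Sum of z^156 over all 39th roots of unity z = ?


The roots are w_k = w^k with w = e^(2*pi*i/39), and (w^k)^156 = (w^156)^k.
So S = 1 + u + u^2 + ... + u^(38) with u = w^156.
156 = 4*39 + 0, so 156 is a multiple of 39 and u = (w^39)^4 = 1.
Every one of the 39 terms equals 1: S = 39

S = 39


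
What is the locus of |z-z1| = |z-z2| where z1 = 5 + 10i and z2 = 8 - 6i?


Equal distances means the locus is the perpendicular bisector of z1 and z2.
Midpoint = ((5+8)/2, (10+(-6))/2) = (6.5000, 2.0000)

Perpendicular bisector through (6.5000, 2.0000)


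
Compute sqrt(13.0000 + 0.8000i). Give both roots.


|z| = sqrt(169+0.64) = 13.0246
sqrt((|z|+a)/2) = sqrt((13.0246+13)/2) = sqrt(13.0123) = 3.6073
sqrt((|z|-a)/2) = sqrt((13.0246-13)/2) = sqrt(0.0123) = 0.1109

±(3.6073 + 0.1109i) i.e. 3.6073 + 0.1109i and -3.6073 - 0.1109i


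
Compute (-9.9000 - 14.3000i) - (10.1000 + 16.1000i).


Real: -9.9 - 10.1 = -20
Imag: -14.3 - 16.1 = -30.4

-20.0000 - 30.4000i


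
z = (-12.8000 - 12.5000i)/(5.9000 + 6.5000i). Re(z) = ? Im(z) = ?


Multiply by conjugate: (-12.8000 - 12.5000i)(5.9000 - 6.5000i) / (5.9^2 + 6.5^2)
Numerator real = -12.8*5.9 - (12.5)*6.5 = -156.77
Numerator imag = -12.5*5.9 - (-12.8)*6.5 = 9.45
Denominator = 77.06
Re(z) = -156.77/77.06 = -2.0344
Im(z) = 9.45/77.06 = 0.1226

Re(z) = -2.0344, Im(z) = 0.1226


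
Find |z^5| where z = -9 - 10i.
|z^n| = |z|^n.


|z| = sqrt(81+100) = sqrt(181) = 13.4536
|z^5| = |z|^5 = (sqrt(181))^5 = 181^2 * sqrt(181) = 32761*sqrt(181)

|z^5| = 32761*sqrt(181) ≈ 440754.1774


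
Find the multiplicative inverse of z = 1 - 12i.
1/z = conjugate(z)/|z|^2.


|z|^2 = 1+144 = 145
1/z = (1 + 12i)/145

1/z = 0.0069 + 0.0828i


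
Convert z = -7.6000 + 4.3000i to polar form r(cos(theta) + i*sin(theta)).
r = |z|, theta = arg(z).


r = sqrt(57.76+18.49) = sqrt(76.25) = 8.7321
theta = atan2(4.3, -7.6) = 150.4993 degrees

r = 8.7321, theta = 150.4993 degrees


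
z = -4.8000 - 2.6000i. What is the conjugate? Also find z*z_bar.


z_bar = -4.8000 + 2.6000i
z*z_bar = (-4.8)^2 + (-2.6)^2 = 23.04 + 6.76 = 29.8

z_bar = -4.8000 + 2.6000i, z*z_bar = 29.8


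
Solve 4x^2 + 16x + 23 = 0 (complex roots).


disc = 16^2 - 4*4*23 = 256 - 368 = -112
sqrt(|disc|) = sqrt(112) = 10.5830
Real part = -16/(2*4) = -2.0000
Imag part = 10.5830/(2*4) = 1.3229

-2.0000 ± 1.3229i


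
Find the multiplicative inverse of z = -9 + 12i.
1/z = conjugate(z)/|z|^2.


|z|^2 = 81+144 = 225
1/z = (-9 - 12i)/225

1/z = -0.0400 - 0.0533i


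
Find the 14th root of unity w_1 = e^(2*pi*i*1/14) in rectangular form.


Angle = 360*1/14 = 25.7143°
a = cos(25.7143°) = 0.9010
b = sin(25.7143°) = 0.4339

0.9010 + 0.4339i


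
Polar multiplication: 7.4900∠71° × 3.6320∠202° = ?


r = 7.4900 * 3.6320 = 27.2037
theta = 71° + 202° = 273° = 273° (mod 360)

27.2037 cis(273°)


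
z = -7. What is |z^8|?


|z| = sqrt(49+0) = sqrt(49) = 7
|z^8| = |z|^8 = 7^8 = 5764801

|z^8| = 5764801


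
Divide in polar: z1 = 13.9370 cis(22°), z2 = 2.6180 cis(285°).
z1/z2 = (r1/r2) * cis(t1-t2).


r = 13.9370 / 2.6180 = 5.3235
theta = 22° - 285° = -263° = 97° (mod 360)

5.3235 cis(97°)


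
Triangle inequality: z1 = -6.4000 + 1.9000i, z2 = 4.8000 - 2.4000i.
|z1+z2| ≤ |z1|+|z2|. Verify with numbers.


|z1| = sqrt((-6.4)^2 + 1.9^2) = sqrt(44.57) = 6.6761
|z2| = sqrt(4.8^2 + (-2.4)^2) = sqrt(28.8) = 5.3666
z1+z2 = -1.6000 - 0.5000i
|z1+z2| = sqrt(2.81) = 1.6763
|z1|+|z2| = 6.6761 + 5.3666 = 12.0427

|z1+z2| = 1.6763 ≤ |z1|+|z2| = 12.0427 (verified)


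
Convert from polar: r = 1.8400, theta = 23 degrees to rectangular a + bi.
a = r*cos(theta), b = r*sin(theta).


a = 1.8400*cos(23°) = 1.8400*0.9205 = 1.6937
b = 1.8400*sin(23°) = 1.8400*0.3907 = 0.7189

1.6937 + 0.7189i


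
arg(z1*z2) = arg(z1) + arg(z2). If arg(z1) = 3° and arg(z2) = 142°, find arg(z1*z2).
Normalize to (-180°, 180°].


arg(z1*z2) = 3° + 142° = 145°
Normalized to (-180°, 180°]: 145°

145°


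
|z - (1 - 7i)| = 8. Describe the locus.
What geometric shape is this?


|z - z0| = r is a circle with center z0 and radius r.
Center = (1, -7), radius = 8

Circle with center (1, -7) and radius 8


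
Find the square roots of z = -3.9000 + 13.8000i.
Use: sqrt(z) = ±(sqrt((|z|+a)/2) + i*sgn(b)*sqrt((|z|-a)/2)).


|z| = sqrt(15.21+190.44) = 14.3405
sqrt((|z|+a)/2) = sqrt((14.3405+(-3.9))/2) = sqrt(5.2203) = 2.2848
sqrt((|z|-a)/2) = sqrt((14.3405-(-3.9))/2) = sqrt(9.1203) = 3.0200

±(2.2848 + 3.0200i) i.e. 2.2848 + 3.0200i and -2.2848 - 3.0200i


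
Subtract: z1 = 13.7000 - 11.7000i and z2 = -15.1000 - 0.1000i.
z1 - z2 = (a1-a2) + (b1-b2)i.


Real: 13.7 + 15.1 = 28.8
Imag: -11.7 + 0.1 = -11.6

28.8000 - 11.6000i


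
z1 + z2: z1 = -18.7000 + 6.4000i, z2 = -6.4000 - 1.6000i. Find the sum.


Real: -18.7 - 6.4 = -25.1
Imag: 6.4 - 1.6 = 4.8

-25.1000 + 4.8000i


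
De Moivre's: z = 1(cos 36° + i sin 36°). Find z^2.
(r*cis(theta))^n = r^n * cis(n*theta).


r^2 = 1^2 = 1
n*theta = 2*36° = 72° = 72° (mod 360)
a = 1*cos(72°) = 0.3090
b = 1*sin(72°) = 0.9511

1 cis(72°) = 0.3090 + 0.9511i


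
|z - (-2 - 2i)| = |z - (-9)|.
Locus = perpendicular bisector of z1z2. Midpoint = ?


Equal distances means the locus is the perpendicular bisector of z1 and z2.
Midpoint = ((-2+(-9))/2, (-2+0)/2) = (-5.5000, -1.0000)

Perpendicular bisector through (-5.5000, -1.0000)


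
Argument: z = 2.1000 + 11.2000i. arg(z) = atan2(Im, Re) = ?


Re = 2.1, Im = 11.2
arg = atan2(11.2, 2.1) = 79.3803 degrees

arg(z) = 79.3803 degrees


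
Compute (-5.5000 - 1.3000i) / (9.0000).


Conjugate of z2 = 9.0000
Numerator: (-5.5000 - 1.3000i)(9.0000) = -49.5000 - 11.7000i
Denominator: 9^2 + 0^2 = 81
Result = (-49.5000 - 11.7000i)/81

-0.6111 - 0.1444i


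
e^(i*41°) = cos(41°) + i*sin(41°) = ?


cos(41°) = 0.7547
sin(41°) = 0.6561

e^(i*41°) = 0.7547 + 0.6561i


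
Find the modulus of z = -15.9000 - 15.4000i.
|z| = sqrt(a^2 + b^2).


|z| = sqrt((-15.9)^2 + (-15.4)^2) = sqrt(252.81 + 237.16) = sqrt(489.97) = 22.1353

|z| = 22.1353


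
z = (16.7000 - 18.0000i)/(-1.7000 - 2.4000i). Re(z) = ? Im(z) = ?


Multiply by conjugate: (16.7000 - 18.0000i)(-1.7000 + 2.4000i) / ((-1.7)^2 + (-2.4)^2)
Numerator real = 16.7*(-1.7) - (18)*(-2.4) = 14.81
Numerator imag = -18*(-1.7) - 16.7*(-2.4) = 70.68
Denominator = 8.65
Re(z) = 14.81/8.65 = 1.7121
Im(z) = 70.68/8.65 = 8.1711

Re(z) = 1.7121, Im(z) = 8.1711


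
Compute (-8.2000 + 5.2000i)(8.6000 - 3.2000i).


Real = -8.2*8.6 - 5.2*(-3.2) = -70.52 - (-16.64) = -53.88
Imag = -8.2*(-3.2) + 8.6*5.2 = 26.24 + 44.72 = 70.96

-53.8800 + 70.9600i


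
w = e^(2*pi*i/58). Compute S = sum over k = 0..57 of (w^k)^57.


The roots are w_k = w^k with w = e^(2*pi*i/58), and (w^k)^57 = (w^57)^k.
So S = 1 + u + u^2 + ... + u^(57) with u = w^57.
57 = 0*58 + 57, so 57 is not a multiple of 58: u = w^57 ≠ 1 (w is a primitive 58th root), while u^58 = (w^58)^57 = 1.
Geometric series: S = (1 - u^58)/(1 - u) = (1 - 1)/(1 - u) = 0

S = 0


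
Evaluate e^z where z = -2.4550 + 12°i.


e^-2.4550 = 0.0859
cos(12°) = 0.9781
sin(12°) = 0.2079
Real = 0.0859*0.9781 = 0.0840
Imag = 0.0859*0.2079 = 0.0179

0.0840 + 0.0179i


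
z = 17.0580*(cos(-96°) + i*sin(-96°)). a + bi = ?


a = 17.0580*cos(-96°) = 17.0580*(-0.104528) = -1.7830
b = 17.0580*sin(-96°) = 17.0580*(-0.994522) = -16.9646

-1.7830 - 16.9646i


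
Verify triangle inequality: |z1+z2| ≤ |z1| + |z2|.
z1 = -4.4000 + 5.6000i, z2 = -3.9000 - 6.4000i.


|z1| = sqrt((-4.4)^2 + 5.6^2) = sqrt(50.72) = 7.1218
|z2| = sqrt((-3.9)^2 + (-6.4)^2) = sqrt(56.17) = 7.4947
z1+z2 = -8.3000 - 0.8000i
|z1+z2| = sqrt(69.53) = 8.3385
|z1|+|z2| = 7.1218 + 7.4947 = 14.6165

|z1+z2| = 8.3385 ≤ |z1|+|z2| = 14.6165 (verified)


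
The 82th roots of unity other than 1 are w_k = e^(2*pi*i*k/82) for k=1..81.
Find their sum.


With w = e^(2*pi*i/82), all 82 of the 82th roots of unity w^0 = 1, w, ..., w^(81) sum to 0: 1 + w + ... + w^(81) = (1 - w^82)/(1 - w) = 0 since w^82 = 1, w ≠ 1.
Removing the root 1: w + w^2 + ... + w^(81) = 0 - 1 = -1

Sum = -1


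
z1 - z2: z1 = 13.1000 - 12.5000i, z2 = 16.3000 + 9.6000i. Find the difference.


Real: 13.1 - 16.3 = -3.2
Imag: -12.5 - 9.6 = -22.1

-3.2000 - 22.1000i


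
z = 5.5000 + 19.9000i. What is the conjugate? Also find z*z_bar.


z_bar = 5.5000 - 19.9000i
z*z_bar = 5.5^2 + 19.9^2 = 30.25 + 396.01 = 426.26

z_bar = 5.5000 - 19.9000i, z*z_bar = 426.26


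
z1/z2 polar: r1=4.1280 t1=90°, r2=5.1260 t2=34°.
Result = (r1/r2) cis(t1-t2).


r = 4.1280 / 5.1260 = 0.8053
theta = 90° - 34° = 56° = 56° (mod 360)

0.8053 cis(56°)


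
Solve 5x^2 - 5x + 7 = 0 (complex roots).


disc = (-5)^2 - 4*5*7 = 25 - 140 = -115
sqrt(|disc|) = sqrt(115) = 10.7238
Real part = 5/(2*5) = 0.5000
Imag part = 10.7238/(2*5) = 1.0724

0.5000 ± 1.0724i


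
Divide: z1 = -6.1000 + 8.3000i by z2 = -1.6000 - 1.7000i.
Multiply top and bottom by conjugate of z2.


Conjugate of z2 = -1.6000 + 1.7000i
Numerator: (-6.1000 + 8.3000i)(-1.6000 + 1.7000i) = -4.3500 - 23.6500i
Denominator: (-1.6)^2 + (-1.7)^2 = 5.45
Result = (-4.3500 - 23.6500i)/5.45

-0.7982 - 4.3394i


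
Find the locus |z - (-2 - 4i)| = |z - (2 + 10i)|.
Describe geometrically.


Equal distances means the locus is the perpendicular bisector of z1 and z2.
Midpoint = ((-2+2)/2, (-4+10)/2) = (0, 3.0000)

Perpendicular bisector through (0, 3.0000)


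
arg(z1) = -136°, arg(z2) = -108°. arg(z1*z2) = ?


arg(z1*z2) = -136° - 108° = -244°
Normalized to (-180°, 180°]: 116°

116°


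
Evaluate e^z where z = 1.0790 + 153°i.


e^1.0790 = 2.9417
cos(153°) = -0.891
sin(153°) = 0.454
Real = 2.9417*(-0.891) = -2.6211
Imag = 2.9417*0.454 = 1.3355

-2.6211 + 1.3355i


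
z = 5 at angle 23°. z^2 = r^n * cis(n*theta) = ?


r^2 = 5^2 = 25
n*theta = 2*23° = 46° = 46° (mod 360)
a = 25*cos(46°) = 17.3665
b = 25*sin(46°) = 17.9835

25 cis(46°) = 17.3665 + 17.9835i


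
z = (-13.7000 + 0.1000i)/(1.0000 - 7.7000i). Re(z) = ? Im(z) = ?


Multiply by conjugate: (-13.7000 + 0.1000i)(1.0000 + 7.7000i) / (1^2 + (-7.7)^2)
Numerator real = -13.7*1 + 0.1*(-7.7) = -14.47
Numerator imag = 0.1*1 - (-13.7)*(-7.7) = -105.39
Denominator = 60.29
Re(z) = -14.47/60.29 = -0.2400
Im(z) = -105.39/60.29 = -1.7481

Re(z) = -0.2400, Im(z) = -1.7481


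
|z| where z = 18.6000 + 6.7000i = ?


|z| = sqrt(18.6^2 + 6.7^2) = sqrt(345.96 + 44.89) = sqrt(390.85) = 19.7699

|z| = 19.7699


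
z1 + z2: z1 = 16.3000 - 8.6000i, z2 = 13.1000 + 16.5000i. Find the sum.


Real: 16.3 + 13.1 = 29.4
Imag: -8.6 + 16.5 = 7.9

29.4000 + 7.9000i


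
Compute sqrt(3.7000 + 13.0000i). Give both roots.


|z| = sqrt(13.69+169) = 13.5163
sqrt((|z|+a)/2) = sqrt((13.5163+3.7)/2) = sqrt(8.6081) = 2.9340
sqrt((|z|-a)/2) = sqrt((13.5163-3.7)/2) = sqrt(4.9081) = 2.2154

±(2.9340 + 2.2154i) i.e. 2.9340 + 2.2154i and -2.9340 - 2.2154i


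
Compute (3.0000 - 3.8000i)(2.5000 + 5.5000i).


Real = 3*2.5 - (-3.8)*5.5 = 7.5 - (-20.9) = 28.4
Imag = 3*5.5 + 2.5*(-3.8) = 16.5 - (9.5) = 7

28.4000 + 7.0000i


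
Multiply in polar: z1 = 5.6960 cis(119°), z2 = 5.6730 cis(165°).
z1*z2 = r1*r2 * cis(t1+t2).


r = 5.6960 * 5.6730 = 32.3134
theta = 119° + 165° = 284° = 284° (mod 360)

32.3134 cis(284°)


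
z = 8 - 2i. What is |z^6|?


|z| = sqrt(64+4) = sqrt(68) = 8.2462
|z^6| = |z|^6 = (sqrt(68))^6 = 68^3 = 314432

|z^6| = 314432


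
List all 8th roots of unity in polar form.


The 8th roots of unity are cis(360k/8°) for k=0..7
Angle step = 360/8 = 45°
Primitive root: cis(45°)
Primitive root = 0.7071 + 0.7071i

8 roots at angles: 0°, 45°, 90°, 135°, 180°, 225°, 270°, 315°


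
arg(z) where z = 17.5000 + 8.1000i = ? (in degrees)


Re = 17.5, Im = 8.1
arg = atan2(8.1, 17.5) = 24.8374 degrees

arg(z) = 24.8374 degrees


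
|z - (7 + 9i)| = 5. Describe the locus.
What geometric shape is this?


|z - z0| = r is a circle with center z0 and radius r.
Center = (7, 9), radius = 5

Circle with center (7, 9) and radius 5


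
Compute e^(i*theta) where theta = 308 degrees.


cos(308°) = 0.6157
sin(308°) = -0.7880

e^(i*308°) = 0.6157 - 0.7880i


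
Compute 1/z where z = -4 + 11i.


|z|^2 = 16+121 = 137
1/z = (-4 - 11i)/137

1/z = -0.0292 - 0.0803i


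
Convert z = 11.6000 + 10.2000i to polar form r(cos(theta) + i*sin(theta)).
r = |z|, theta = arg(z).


r = sqrt(134.56+104.04) = sqrt(238.6) = 15.4467
theta = atan2(10.2, 11.6) = 41.3255 degrees

r = 15.4467, theta = 41.3255 degrees


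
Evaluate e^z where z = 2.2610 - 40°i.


e^2.2610 = 9.5927
cos(-40°) = 0.76604
sin(-40°) = -0.64279
Real = 9.5927*0.76604 = 7.3484
Imag = 9.5927*(-0.64279) = -6.1661

7.3484 - 6.1661i


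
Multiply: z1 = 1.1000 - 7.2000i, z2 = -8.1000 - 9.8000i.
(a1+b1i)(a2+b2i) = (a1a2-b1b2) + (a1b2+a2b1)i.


Real = 1.1*(-8.1) - (-7.2)*(-9.8) = -8.91 - 70.56 = -79.47
Imag = 1.1*(-9.8) - (8.1)*(-7.2) = -10.78 + 58.32 = 47.54

-79.4700 + 47.5400i


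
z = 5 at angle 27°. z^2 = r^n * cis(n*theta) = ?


r^2 = 5^2 = 25
n*theta = 2*27° = 54° = 54° (mod 360)
a = 25*cos(54°) = 14.6946
b = 25*sin(54°) = 20.2254

25 cis(54°) = 14.6946 + 20.2254i


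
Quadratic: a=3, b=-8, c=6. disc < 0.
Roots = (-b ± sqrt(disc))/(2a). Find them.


disc = (-8)^2 - 4*3*6 = 64 - 72 = -8
sqrt(|disc|) = sqrt(8) = 2.8284
Real part = 8/(2*3) = 1.3333
Imag part = 2.8284/(2*3) = 0.4714

1.3333 ± 0.4714i


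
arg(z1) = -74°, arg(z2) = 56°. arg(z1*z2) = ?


arg(z1*z2) = -74° + 56° = -18°
Normalized to (-180°, 180°]: -18°

-18°


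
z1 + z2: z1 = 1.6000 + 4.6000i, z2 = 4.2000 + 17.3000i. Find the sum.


Real: 1.6 + 4.2 = 5.8
Imag: 4.6 + 17.3 = 21.9

5.8000 + 21.9000i


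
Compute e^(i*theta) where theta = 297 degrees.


cos(297°) = 0.4540
sin(297°) = -0.8910

e^(i*297°) = 0.4540 - 0.8910i


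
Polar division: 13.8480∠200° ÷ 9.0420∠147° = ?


r = 13.8480 / 9.0420 = 1.5315
theta = 200° - 147° = 53° = 53° (mod 360)

1.5315 cis(53°)


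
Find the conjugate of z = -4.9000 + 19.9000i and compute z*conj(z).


z_bar = -4.9000 - 19.9000i
z*z_bar = (-4.9)^2 + 19.9^2 = 24.01 + 396.01 = 420.02

z_bar = -4.9000 - 19.9000i, z*z_bar = 420.02


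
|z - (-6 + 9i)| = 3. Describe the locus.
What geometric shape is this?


|z - z0| = r is a circle with center z0 and radius r.
Center = (-6, 9), radius = 3

Circle with center (-6, 9) and radius 3


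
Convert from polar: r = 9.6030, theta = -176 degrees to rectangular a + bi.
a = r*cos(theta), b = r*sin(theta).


a = 9.6030*cos(-176°) = 9.6030*(-0.99756) = -9.5796
b = 9.6030*sin(-176°) = 9.6030*(-0.06976) = -0.6699

-9.5796 - 0.6699i


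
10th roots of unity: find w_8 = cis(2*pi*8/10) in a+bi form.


Angle = 360*8/10 = 288°
a = cos(288°) = 0.3090
b = sin(288°) = -0.9511

0.3090 - 0.9511i


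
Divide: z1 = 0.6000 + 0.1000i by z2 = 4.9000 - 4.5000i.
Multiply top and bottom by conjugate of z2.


Conjugate of z2 = 4.9000 + 4.5000i
Numerator: (0.6000 + 0.1000i)(4.9000 + 4.5000i) = 2.4900 + 3.1900i
Denominator: 4.9^2 + (-4.5)^2 = 44.26
Result = (2.4900 + 3.1900i)/44.26

0.0563 + 0.0721i


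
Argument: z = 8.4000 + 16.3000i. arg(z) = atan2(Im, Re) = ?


Re = 8.4, Im = 16.3
arg = atan2(16.3, 8.4) = 62.7363 degrees

arg(z) = 62.7363 degrees


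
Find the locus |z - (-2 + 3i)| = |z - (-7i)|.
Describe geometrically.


Equal distances means the locus is the perpendicular bisector of z1 and z2.
Midpoint = ((-2+0)/2, (3+(-7))/2) = (-1.0000, -2.0000)

Perpendicular bisector through (-1.0000, -2.0000)


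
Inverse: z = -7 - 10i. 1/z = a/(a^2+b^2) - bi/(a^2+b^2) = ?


|z|^2 = 49+100 = 149
1/z = (-7 + 10i)/149

1/z = -0.0470 + 0.0671i


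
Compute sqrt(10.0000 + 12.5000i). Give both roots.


|z| = sqrt(100+156.25) = 16.0078
sqrt((|z|+a)/2) = sqrt((16.0078+10)/2) = sqrt(13.0039) = 3.6061
sqrt((|z|-a)/2) = sqrt((16.0078-10)/2) = sqrt(3.0039) = 1.7332

±(3.6061 + 1.7332i) i.e. 3.6061 + 1.7332i and -3.6061 - 1.7332i


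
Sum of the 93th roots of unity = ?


The sum of all 93th roots of unity is 0.
Geometric series: (1 - w^93)/(1 - w) = (1-1)/(1-w) = 0 since w^93 = 1, w ≠ 1.
Alternatively: coefficient of z^92 in z^93 - 1 is 0.

0
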